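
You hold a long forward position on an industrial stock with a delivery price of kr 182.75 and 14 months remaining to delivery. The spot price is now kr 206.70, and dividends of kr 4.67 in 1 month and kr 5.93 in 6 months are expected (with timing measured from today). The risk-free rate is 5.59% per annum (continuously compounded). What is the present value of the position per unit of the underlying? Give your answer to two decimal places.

PV(remaining dividends) I = 4.67·e^(−0.0559·1/12) + 5.93·e^(−0.0559·6/12) = 10.4148
Current forward F = (S − I)·e^(rT) = (206.70 − 10.4148)·e^(0.0559·14/12) = 196.2852 × 1.067390 = 209.5129
Value (long) = (F − K)·e^(−rT) = (209.5129 − 182.75) × 0.936864 = 25.0732
Value = kr 25.07

kr 25.07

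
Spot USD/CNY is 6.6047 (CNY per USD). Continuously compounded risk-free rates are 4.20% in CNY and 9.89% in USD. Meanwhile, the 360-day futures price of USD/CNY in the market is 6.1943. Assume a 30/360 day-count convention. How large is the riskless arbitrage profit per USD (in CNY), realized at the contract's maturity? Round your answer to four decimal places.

Fair futures: F* = S·e^(carry·T), with carry = (r_CNY − r_USD) = 0.0420 − 0.0989 = -0.0569
F* = 6.6047 · e^(-0.0569 × 360/360) = 6.6047 · e^-0.056900 = 6.6047 × 0.944689 = 6.2394
Market 6.1943 < fair 6.2394: forward underpriced → reverse cash-and-carry (short spot, go long the forward).
At maturity, profit = |F_mkt − F*| = |6.1943 − 6.2394| = 0.0451 per USD (in CNY)

0.0451 per USD (in CNY)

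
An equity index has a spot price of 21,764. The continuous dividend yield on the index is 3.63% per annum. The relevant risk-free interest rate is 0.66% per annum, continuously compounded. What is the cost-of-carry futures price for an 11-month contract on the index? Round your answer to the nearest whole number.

F = S·e^((r − q)T) = 21764 · e^((0.0066 − 0.0363) × 11/12)
= 21764 · e^-0.027225 = 21764 × 0.973142
F = 21,179

21,179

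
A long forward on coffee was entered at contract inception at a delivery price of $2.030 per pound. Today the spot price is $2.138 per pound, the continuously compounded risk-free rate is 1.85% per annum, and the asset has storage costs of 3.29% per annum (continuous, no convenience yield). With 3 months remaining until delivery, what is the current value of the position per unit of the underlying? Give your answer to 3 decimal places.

$0.135 per pound

Current fair forward for the remaining 3 months: F = S·e^((r + u)·T), (r + u) = 0.0185 + 0.0329 = 0.0514
F = 2.138 · e^(0.0514 × 3/12) = 2.138 × 1.012933 = 2.1657
Value of long forward = (F − K)·e^(−rT) = (2.1657 − 2.030) · e^(−0.0185·3/12)
= 0.1357 × 0.995386 = 0.135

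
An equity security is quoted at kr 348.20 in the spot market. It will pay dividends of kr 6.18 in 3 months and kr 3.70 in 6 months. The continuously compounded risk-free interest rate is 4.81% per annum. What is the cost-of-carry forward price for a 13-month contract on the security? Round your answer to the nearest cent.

kr 356.59

PV(dividends) I = 6.18·e^(−0.0481·3/12) + 3.70·e^(−0.0481·6/12)
I = 6.1061 + 3.6121 = 9.7182
F = (S − I)·e^(rT) = (348.20 − 9.7182) · e^(0.0481·13/12)
= 338.4818 · e^0.052108 = 338.4818 × 1.053490 = kr 356.59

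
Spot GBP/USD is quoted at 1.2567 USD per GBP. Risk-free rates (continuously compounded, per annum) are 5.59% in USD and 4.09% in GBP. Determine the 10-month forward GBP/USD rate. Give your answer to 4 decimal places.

F = S·e^((r_USD − r_GBP)T) = 1.2567 · e^((0.0559 − 0.0409) × 10/12)
= 1.2567 · e^0.012500 = 1.2567 × 1.012578
F = 1.2725 USD per GBP

1.2725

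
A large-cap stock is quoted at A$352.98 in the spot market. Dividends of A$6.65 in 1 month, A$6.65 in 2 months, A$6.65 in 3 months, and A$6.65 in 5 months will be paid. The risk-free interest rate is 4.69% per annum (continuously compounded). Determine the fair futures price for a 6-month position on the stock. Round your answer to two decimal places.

PV(dividends) I = 6.65·e^(−0.0469·1/12) + 6.65·e^(−0.0469·2/12) + 6.65·e^(−0.0469·3/12) + 6.65·e^(−0.0469·5/12)
I = 6.6241 + 6.5982 + 6.5725 + 6.5213 = 26.3161
F = (S − I)·e^(rT) = (352.98 − 26.3161) · e^(0.0469·6/12)
= 326.6639 · e^0.023450 = 326.6639 × 1.023727 = A$334.41

A$334.41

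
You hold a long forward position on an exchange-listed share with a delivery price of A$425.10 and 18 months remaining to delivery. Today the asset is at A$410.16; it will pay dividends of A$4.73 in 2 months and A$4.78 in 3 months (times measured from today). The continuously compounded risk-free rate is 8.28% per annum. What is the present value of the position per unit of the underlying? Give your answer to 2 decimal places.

A$25.36

PV(remaining dividends) I = 4.73·e^(−0.0828·2/12) + 4.78·e^(−0.0828·3/12) = 9.3472
Current forward F = (S − I)·e^(rT) = (410.16 − 9.3472)·e^(0.0828·18/12) = 400.8128 × 1.132242 = 453.8171
Value (long) = (F − K)·e^(−rT) = (453.8171 − 425.10) × 0.883203 = 25.3630
Value = A$25.36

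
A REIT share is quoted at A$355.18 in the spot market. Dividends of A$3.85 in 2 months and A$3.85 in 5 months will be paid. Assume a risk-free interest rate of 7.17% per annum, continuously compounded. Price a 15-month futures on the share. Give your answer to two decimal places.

A$380.24

PV(dividends) I = 3.85·e^(−0.0717·2/12) + 3.85·e^(−0.0717·5/12)
I = 3.8043 + 3.7367 = 7.5410
F = (S − I)·e^(rT) = (355.18 − 7.5410) · e^(0.0717·15/12)
= 347.6390 · e^0.089625 = 347.6390 × 1.093764 = A$380.24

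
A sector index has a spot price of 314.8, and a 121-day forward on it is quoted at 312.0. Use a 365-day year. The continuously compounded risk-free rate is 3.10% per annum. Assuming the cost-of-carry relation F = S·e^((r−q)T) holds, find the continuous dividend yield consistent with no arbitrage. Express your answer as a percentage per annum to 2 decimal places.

5.80%

From F = S·e^((r−q)T): (r − q) = ln(F/S)/T
ln(312.0/314.8) = ln(0.991105) = -0.008935
(r − q) = -0.008935 / (121/365) = -0.026953
q = r − ln(F/S)/T = 0.0310 + 0.026953 = 0.057953
q = 5.80%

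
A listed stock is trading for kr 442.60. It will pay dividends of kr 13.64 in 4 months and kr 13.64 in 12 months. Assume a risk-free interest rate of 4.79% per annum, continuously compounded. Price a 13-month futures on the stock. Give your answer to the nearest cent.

kr 438.34

PV(dividends) I = 13.64·e^(−0.0479·4/12) + 13.64·e^(−0.0479·12/12)
I = 13.4239 + 13.0020 = 26.4259
F = (S − I)·e^(rT) = (442.60 − 26.4259) · e^(0.0479·13/12)
= 416.1741 · e^0.051892 = 416.1741 × 1.053262 = kr 438.34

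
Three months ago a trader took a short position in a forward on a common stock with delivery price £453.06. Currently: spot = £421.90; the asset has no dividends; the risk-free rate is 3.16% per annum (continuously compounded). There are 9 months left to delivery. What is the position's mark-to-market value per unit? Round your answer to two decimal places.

Current fair forward for the remaining 9 months: F = S·e^(r·T), r = 0.0316
F = 421.90 · e^(0.0316 × 9/12) = 421.90 × 1.023983 = 432.0184
Value of long forward = (F − K)·e^(−rT) = (432.0184 − 453.06) · e^(−0.0316·9/12)
= -21.0416 × 0.976579 = -20.55
Short position value = −(long value) = £20.55

£20.55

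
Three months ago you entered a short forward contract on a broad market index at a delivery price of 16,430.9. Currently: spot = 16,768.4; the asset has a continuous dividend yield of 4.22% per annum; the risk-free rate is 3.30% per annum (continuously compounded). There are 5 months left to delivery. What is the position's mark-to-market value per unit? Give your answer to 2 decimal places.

Current fair forward for the remaining 5 months: F = S·e^((r − q)·T), (r − q) = 0.0330 − 0.0422 = -0.0092
F = 16768.4 · e^(-0.0092 × 5/12) = 16768.4 × 0.99617400 = 16704.2441
Value of long forward = (F − K)·e^(−rT) = (16704.2441 − 16430.9) · e^(−0.0330·5/12)
= 273.3441 × 0.98634410 = 269.61
Short position value = −(long value) = -269.61

-269.61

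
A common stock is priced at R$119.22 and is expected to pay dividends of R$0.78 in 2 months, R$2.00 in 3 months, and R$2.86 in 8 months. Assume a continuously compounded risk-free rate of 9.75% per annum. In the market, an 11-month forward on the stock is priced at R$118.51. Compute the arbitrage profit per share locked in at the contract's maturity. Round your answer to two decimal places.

R$5.95 per share

PV(dividends) I = 0.78·e^(−0.0975·2/12) + 2.00·e^(−0.0975·3/12) + 2.86·e^(−0.0975·8/12) = 5.3993
Fair forward F* = (S − I)·e^(rT) = (119.22 − 5.3993)·e^0.089375 = 113.8207 × 1.093491 = 124.4619
Market R$118.51 < fair 124.4619: forward underpriced → reverse cash-and-carry (short the stock, invest proceeds at r, pay the dividends, go long the forward).
Profit at T = |F_mkt − F*| = |118.51 − 124.4619| = R$5.95 per share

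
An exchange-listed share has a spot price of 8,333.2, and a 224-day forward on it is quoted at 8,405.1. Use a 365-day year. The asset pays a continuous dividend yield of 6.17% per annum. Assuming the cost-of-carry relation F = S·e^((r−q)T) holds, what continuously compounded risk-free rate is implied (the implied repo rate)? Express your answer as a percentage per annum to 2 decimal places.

7.57%

From F = S·e^((r−q)T): (r − q) = ln(F/S)/T
ln(8405.1/8333.2) = ln(1.008628) = 0.008591
(r − q) = 0.008591 / (224/365) = 0.013999
r = ln(F/S)/T + q = 0.013999 + 0.0617 = 0.075699
r = 7.57%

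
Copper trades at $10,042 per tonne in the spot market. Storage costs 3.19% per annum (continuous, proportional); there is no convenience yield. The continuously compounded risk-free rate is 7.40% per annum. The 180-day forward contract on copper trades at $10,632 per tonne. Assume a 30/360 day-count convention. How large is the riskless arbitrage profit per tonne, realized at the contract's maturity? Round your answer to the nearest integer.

$44 per tonne

Fair forward: F* = S·e^(carry·T), with carry = (r + u) = 0.0740 + 0.0319 = 0.1059
F* = 10042 · e^(0.1059 × 180/360) = 10042 · e^0.052950 = 10042 × 1.054377 = $10588.0538
Market $10632 > fair $10588.0538: forward overpriced → cash-and-carry (buy spot, short the forward).
At maturity, profit = |F_mkt − F*| = |10632 − 10588.0538| = $44 per tonne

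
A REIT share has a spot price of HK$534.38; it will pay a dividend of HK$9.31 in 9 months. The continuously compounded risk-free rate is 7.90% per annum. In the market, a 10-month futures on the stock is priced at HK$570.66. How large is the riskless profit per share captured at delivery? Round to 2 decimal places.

HK$9.29 per share

PV(dividends) I = 9.31·e^(−0.0790·9/12) = 8.7744
Fair futures F* = (S − I)·e^(rT) = (534.38 − 8.7744)·e^0.065833 = 525.6056 × 1.068048 = 561.3720
Market HK$570.66 > fair 561.3720: forward overpriced → cash-and-carry (borrow at r, buy the stock and collect the dividends, short the forward).
Profit at T = |F_mkt − F*| = |570.66 − 561.3720| = HK$9.29 per share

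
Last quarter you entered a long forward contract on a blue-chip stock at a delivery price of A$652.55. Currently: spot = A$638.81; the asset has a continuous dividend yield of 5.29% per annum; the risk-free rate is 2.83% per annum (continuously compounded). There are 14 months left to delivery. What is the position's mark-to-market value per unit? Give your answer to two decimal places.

-A$30.78

Current fair forward for the remaining 14 months: F = S·e^((r − q)·T), (r − q) = 0.0283 − 0.0529 = -0.0246
F = 638.81 · e^(-0.0246 × 14/12) = 638.81 × 0.971708 = 620.7368
Value of long forward = (F − K)·e^(−rT) = (620.7368 − 652.55) · e^(−0.0283·14/12)
= -31.8132 × 0.967522 = -30.78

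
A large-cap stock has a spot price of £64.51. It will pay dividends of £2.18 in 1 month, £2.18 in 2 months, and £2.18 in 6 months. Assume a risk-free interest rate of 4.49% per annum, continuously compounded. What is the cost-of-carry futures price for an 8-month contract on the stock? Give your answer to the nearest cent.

£59.81

PV(dividends) I = 2.18·e^(−0.0449·1/12) + 2.18·e^(−0.0449·2/12) + 2.18·e^(−0.0449·6/12)
I = 2.1719 + 2.1637 + 2.1316 = 6.4672
F = (S − I)·e^(rT) = (64.51 − 6.4672) · e^(0.0449·8/12)
= 58.0428 · e^0.029933 = 58.0428 × 1.030385 = £59.81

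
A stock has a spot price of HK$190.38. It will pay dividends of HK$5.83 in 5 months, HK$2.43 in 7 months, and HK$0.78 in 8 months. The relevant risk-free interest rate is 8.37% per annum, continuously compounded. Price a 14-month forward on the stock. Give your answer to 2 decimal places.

PV(dividends) I = 5.83·e^(−0.0837·5/12) + 2.43·e^(−0.0837·7/12) + 0.78·e^(−0.0837·8/12)
I = 5.6302 + 2.3142 + 0.7377 = 8.6821
F = (S − I)·e^(rT) = (190.38 − 8.6821) · e^(0.0837·14/12)
= 181.6979 · e^0.097650 = 181.6979 × 1.102577 = HK$200.34

HK$200.34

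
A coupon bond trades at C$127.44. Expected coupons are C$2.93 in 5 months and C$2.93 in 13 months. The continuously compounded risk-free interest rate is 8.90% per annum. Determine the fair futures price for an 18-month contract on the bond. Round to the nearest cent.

C$139.37

PV(coupons) I = 2.93·e^(−0.0890·5/12) + 2.93·e^(−0.0890·13/12)
I = 2.8233 + 2.6607 = 5.4840
F = (S − I)·e^(rT) = (127.44 − 5.4840) · e^(0.0890·18/12)
= 121.9560 · e^0.133500 = 121.9560 × 1.142821 = C$139.37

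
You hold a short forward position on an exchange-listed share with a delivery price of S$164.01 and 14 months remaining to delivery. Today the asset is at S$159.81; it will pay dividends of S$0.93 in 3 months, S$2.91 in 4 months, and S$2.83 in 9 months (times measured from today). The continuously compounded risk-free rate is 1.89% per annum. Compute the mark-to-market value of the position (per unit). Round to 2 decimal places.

S$7.23

PV(remaining dividends) I = 0.93·e^(−0.0189·3/12) + 2.91·e^(−0.0189·4/12) + 2.83·e^(−0.0189·9/12) = 6.6075
Current forward F = (S − I)·e^(rT) = (159.81 − 6.6075)·e^(0.0189·14/12) = 153.2025 × 1.022295 = 156.6181
Value (long) = (F − K)·e^(−rT) = (156.6181 − 164.01) × 0.978191 = -7.2307
Short position value = −(long value) = S$7.23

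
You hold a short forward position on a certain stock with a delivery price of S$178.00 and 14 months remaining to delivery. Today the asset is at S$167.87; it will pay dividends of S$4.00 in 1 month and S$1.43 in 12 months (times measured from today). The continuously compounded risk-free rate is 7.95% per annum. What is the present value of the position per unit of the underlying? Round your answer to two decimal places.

-S$0.34

PV(remaining dividends) I = 4.00·e^(−0.0795·1/12) + 1.43·e^(−0.0795·12/12) = 5.2943
Current forward F = (S − I)·e^(rT) = (167.87 − 5.2943)·e^(0.0795·14/12) = 162.5757 × 1.097187 = 178.3759
Value (long) = (F − K)·e^(−rT) = (178.3759 − 178.00) × 0.911421 = 0.3426
Short position value = −(long value) = -S$0.34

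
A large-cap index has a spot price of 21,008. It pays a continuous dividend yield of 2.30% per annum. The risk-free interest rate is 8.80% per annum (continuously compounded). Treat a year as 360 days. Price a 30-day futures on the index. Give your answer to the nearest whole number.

21,122

F = S·e^((r − q)T) = 21008 · e^((0.0880 − 0.0230) × 30/360)
= 21008 · e^0.005417 = 21008 × 1.005432
F = 21,122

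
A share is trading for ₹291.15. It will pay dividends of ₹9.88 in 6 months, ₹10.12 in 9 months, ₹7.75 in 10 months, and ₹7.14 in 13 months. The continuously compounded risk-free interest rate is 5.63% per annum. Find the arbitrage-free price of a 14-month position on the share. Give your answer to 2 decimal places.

PV(dividends) I = 9.88·e^(−0.0563·6/12) + 10.12·e^(−0.0563·9/12) + 7.75·e^(−0.0563·10/12) + 7.14·e^(−0.0563·13/12)
I = 9.6058 + 9.7016 + 7.3948 + 6.7175 = 33.4197
F = (S − I)·e^(rT) = (291.15 − 33.4197) · e^(0.0563·14/12)
= 257.7303 · e^0.065683 = 257.7303 × 1.067888 = ₹275.23

₹275.23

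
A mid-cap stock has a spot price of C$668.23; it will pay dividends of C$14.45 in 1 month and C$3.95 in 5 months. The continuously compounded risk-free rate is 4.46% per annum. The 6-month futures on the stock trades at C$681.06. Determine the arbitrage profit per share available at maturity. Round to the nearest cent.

C$16.45 per share

PV(dividends) I = 14.45·e^(−0.0446·1/12) + 3.95·e^(−0.0446·5/12) = 18.2737
Fair futures F* = (S − I)·e^(rT) = (668.23 − 18.2737)·e^0.022300 = 649.9563 × 1.022551 = 664.6135
Market C$681.06 > fair 664.6135: forward overpriced → cash-and-carry (borrow at r, buy the stock and collect the dividends, short the forward).
Profit at T = |F_mkt − F*| = |681.06 − 664.6135| = C$16.45 per share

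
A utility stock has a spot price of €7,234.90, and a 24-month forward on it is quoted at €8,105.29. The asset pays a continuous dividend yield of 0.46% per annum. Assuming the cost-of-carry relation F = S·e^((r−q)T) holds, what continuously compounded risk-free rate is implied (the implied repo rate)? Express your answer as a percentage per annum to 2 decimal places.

6.14%

From F = S·e^((r−q)T): (r − q) = ln(F/S)/T
ln(8105.29/7234.90) = ln(1.120304) = 0.113600
(r − q) = 0.113600 / (24/12) = 0.056800
r = ln(F/S)/T + q = 0.056800 + 0.0046 = 0.061400
r = 6.14%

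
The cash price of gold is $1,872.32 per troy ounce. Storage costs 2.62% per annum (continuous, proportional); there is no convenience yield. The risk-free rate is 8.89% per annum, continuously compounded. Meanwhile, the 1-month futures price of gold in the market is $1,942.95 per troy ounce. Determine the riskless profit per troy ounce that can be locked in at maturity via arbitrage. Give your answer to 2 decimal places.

Fair futures: F* = S·e^(carry·T), with carry = (r + u) = 0.0889 + 0.0262 = 0.1151
F* = 1872.32 · e^(0.1151 × 1/12) = 1872.32 · e^0.00959167 = 1872.32 × 1.00963782 = $1890.3651
Market $1942.95 > fair $1890.3651: forward overpriced → cash-and-carry (buy spot, short the forward).
At maturity, profit = |F_mkt − F*| = |1942.95 − 1890.3651| = $52.58 per troy ounce

$52.58 per troy ounce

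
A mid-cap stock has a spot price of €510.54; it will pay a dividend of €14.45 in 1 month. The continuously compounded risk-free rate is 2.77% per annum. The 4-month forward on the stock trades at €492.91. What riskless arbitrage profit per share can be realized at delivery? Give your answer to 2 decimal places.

PV(dividends) I = 14.45·e^(−0.0277·1/12) = 14.4167
Fair forward F* = (S − I)·e^(rT) = (510.54 − 14.4167)·e^0.009233 = 496.1233 × 1.009276 = 500.7253
Market €492.91 < fair 500.7253: forward underpriced → reverse cash-and-carry (short the stock, invest proceeds at r, pay the dividends, go long the forward).
Profit at T = |F_mkt − F*| = |492.91 − 500.7253| = €7.82 per share

€7.82 per share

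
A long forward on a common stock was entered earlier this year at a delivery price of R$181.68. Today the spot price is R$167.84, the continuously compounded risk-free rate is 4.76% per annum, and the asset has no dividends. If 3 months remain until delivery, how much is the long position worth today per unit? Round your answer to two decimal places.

-R$11.69

Current fair forward for the remaining 3 months: F = S·e^(r·T), r = 0.0476
F = 167.84 · e^(0.0476 × 3/12) = 167.84 × 1.011971 = 169.8492
Value of long forward = (F − K)·e^(−rT) = (169.8492 − 181.68) · e^(−0.0476·3/12)
= -11.8308 × 0.988171 = -11.69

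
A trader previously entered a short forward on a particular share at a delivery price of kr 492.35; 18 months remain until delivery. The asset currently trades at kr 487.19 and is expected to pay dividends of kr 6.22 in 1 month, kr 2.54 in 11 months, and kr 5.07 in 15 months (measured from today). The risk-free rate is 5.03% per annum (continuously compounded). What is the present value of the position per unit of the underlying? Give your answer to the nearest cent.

PV(remaining dividends) I = 6.22·e^(−0.0503·1/12) + 2.54·e^(−0.0503·11/12) + 5.07·e^(−0.0503·15/12) = 13.3806
Current forward F = (S − I)·e^(rT) = (487.19 − 13.3806)·e^(0.0503·18/12) = 473.8094 × 1.078369 = 510.9414
Value (long) = (F − K)·e^(−rT) = (510.9414 − 492.35) × 0.927326 = 17.2403
Short position value = −(long value) = -kr 17.24

-kr 17.24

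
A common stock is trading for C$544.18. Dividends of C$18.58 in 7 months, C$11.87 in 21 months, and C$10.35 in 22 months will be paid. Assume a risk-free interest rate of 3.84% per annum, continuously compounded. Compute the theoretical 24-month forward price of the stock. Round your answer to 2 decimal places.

PV(dividends) I = 18.58·e^(−0.0384·7/12) + 11.87·e^(−0.0384·21/12) + 10.35·e^(−0.0384·22/12)
I = 18.1684 + 11.0985 + 9.6464 = 38.9133
F = (S − I)·e^(rT) = (544.18 − 38.9133) · e^(0.0384·24/12)
= 505.2667 · e^0.076800 = 505.2667 × 1.079826 = C$545.60

C$545.60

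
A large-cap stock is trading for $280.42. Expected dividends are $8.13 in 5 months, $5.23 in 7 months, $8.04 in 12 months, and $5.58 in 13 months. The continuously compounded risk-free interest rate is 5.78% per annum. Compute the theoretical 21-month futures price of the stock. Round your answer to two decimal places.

$281.70

PV(dividends) I = 8.13·e^(−0.0578·5/12) + 5.23·e^(−0.0578·7/12) + 8.04·e^(−0.0578·12/12) + 5.58·e^(−0.0578·13/12)
I = 7.9365 + 5.0566 + 7.5885 + 5.2413 = 25.8229
F = (S − I)·e^(rT) = (280.42 − 25.8229) · e^(0.0578·21/12)
= 254.5971 · e^0.101150 = 254.5971 × 1.106443 = $281.70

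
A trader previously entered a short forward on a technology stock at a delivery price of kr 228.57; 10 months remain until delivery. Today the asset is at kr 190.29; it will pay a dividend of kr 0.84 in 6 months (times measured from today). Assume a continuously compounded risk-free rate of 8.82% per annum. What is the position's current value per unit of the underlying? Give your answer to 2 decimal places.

kr 22.89

PV(remaining dividends) I = 0.84·e^(−0.0882·6/12) = 0.8038
Current forward F = (S − I)·e^(rT) = (190.29 − 0.8038)·e^(0.0882·10/12) = 189.4862 × 1.076269 = 203.9381
Value (long) = (F − K)·e^(−rT) = (203.9381 − 228.57) × 0.929136 = -22.8864
Short position value = −(long value) = kr 22.89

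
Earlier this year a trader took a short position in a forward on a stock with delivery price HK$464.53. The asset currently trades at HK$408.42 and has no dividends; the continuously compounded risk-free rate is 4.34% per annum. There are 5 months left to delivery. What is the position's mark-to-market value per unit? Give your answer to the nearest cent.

Current fair forward for the remaining 5 months: F = S·e^(r·T), r = 0.0434
F = 408.42 · e^(0.0434 × 5/12) = 408.42 × 1.018248 = 415.8728
Value of long forward = (F − K)·e^(−rT) = (415.8728 − 464.53) · e^(−0.0434·5/12)
= -48.6572 × 0.982079 = -47.79
Short position value = −(long value) = HK$47.79

HK$47.79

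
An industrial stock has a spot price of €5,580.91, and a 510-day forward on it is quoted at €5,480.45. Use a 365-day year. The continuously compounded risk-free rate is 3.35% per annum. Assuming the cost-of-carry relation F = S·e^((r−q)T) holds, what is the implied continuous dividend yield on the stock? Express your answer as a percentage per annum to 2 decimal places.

From F = S·e^((r−q)T): (r − q) = ln(F/S)/T
ln(5480.45/5580.91) = ln(0.981999) = -0.018165
(r − q) = -0.018165 / (510/365) = -0.013000
q = r − ln(F/S)/T = 0.0335 + 0.013000 = 0.046500
q = 4.65%

4.65%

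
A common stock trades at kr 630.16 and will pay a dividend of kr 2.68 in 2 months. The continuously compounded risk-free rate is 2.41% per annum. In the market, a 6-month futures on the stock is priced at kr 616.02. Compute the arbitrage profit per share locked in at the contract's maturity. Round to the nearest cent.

PV(dividends) I = 2.68·e^(−0.0241·2/12) = 2.6693
Fair futures F* = (S − I)·e^(rT) = (630.16 − 2.6693)·e^0.012050 = 627.4907 × 1.012123 = 635.0978
Market kr 616.02 < fair 635.0978: forward underpriced → reverse cash-and-carry (short the stock, invest proceeds at r, pay the dividends, go long the forward).
Profit at T = |F_mkt − F*| = |616.02 − 635.0978| = kr 19.08 per share

kr 19.08 per share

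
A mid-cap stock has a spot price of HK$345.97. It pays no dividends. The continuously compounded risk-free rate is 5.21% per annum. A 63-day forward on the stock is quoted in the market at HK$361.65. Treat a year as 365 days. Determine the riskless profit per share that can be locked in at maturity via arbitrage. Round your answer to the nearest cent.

HK$12.55 per share

Fair forward: F* = S·e^(carry·T), with carry = r = 0.0521
F* = 345.97 · e^(0.0521 × 63/365) = 345.97 · e^0.008993 = 345.97 × 1.009034 = HK$349.0955
Market HK$361.65 > fair HK$349.0955: forward overpriced → cash-and-carry (buy spot, short the forward).
At maturity, profit = |F_mkt − F*| = |361.65 − 349.0955| = HK$12.55 per share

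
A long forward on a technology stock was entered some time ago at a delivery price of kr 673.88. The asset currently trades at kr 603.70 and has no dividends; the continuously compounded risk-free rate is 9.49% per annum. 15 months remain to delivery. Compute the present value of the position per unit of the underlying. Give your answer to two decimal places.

kr 5.20

Current fair forward for the remaining 15 months: F = S·e^(r·T), r = 0.0949
F = 603.70 · e^(0.0949 × 15/12) = 603.70 × 1.125948 = 679.7348
Value of long forward = (F − K)·e^(−rT) = (679.7348 − 673.88) · e^(−0.0949·15/12)
= 5.8548 × 0.888141 = 5.20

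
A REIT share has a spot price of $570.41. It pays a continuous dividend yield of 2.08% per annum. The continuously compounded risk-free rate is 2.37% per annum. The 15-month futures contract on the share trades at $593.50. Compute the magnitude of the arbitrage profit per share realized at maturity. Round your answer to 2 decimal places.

Fair futures: F* = S·e^(carry·T), with carry = (r − q) = 0.0237 − 0.0208 = 0.0029
F* = 570.41 · e^(0.0029 × 15/12) = 570.41 · e^0.003625 = 570.41 × 1.003632 = $572.4817
Market $593.50 > fair $572.4817: forward overpriced → cash-and-carry (buy spot, short the forward).
At maturity, profit = |F_mkt − F*| = |593.50 − 572.4817| = $21.02 per share

$21.02 per share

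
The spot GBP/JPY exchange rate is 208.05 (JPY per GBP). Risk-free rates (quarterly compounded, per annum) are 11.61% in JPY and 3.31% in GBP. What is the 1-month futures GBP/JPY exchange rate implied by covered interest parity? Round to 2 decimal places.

209.47

By covered interest parity, F = S · (1+r_JPY/4)^(4T) / (1+r_GBP/4)^(4T)
= 208.05 × 1.009583 / 1.002751 = 208.05 × 1.006813
F = 209.47 JPY per GBP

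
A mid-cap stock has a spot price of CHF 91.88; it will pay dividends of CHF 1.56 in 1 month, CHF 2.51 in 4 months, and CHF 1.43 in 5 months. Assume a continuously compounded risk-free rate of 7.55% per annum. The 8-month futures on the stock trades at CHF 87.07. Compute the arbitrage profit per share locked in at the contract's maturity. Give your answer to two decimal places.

CHF 3.89 per share

PV(dividends) I = 1.56·e^(−0.0755·1/12) + 2.51·e^(−0.0755·4/12) + 1.43·e^(−0.0755·5/12) = 5.3836
Fair futures F* = (S − I)·e^(rT) = (91.88 − 5.3836)·e^0.050333 = 86.4964 × 1.051621 = 90.9614
Market CHF 87.07 < fair 90.9614: forward underpriced → reverse cash-and-carry (short the stock, invest proceeds at r, pay the dividends, go long the forward).
Profit at T = |F_mkt − F*| = |87.07 − 90.9614| = CHF 3.89 per share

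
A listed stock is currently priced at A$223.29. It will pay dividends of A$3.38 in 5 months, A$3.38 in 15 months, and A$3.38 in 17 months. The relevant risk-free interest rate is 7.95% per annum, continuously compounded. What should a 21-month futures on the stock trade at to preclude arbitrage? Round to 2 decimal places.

PV(dividends) I = 3.38·e^(−0.0795·5/12) + 3.38·e^(−0.0795·15/12) + 3.38·e^(−0.0795·17/12)
I = 3.2699 + 3.0603 + 3.0200 = 9.3502
F = (S − I)·e^(rT) = (223.29 − 9.3502) · e^(0.0795·21/12)
= 213.9398 · e^0.139125 = 213.9398 × 1.149268 = A$245.87

A$245.87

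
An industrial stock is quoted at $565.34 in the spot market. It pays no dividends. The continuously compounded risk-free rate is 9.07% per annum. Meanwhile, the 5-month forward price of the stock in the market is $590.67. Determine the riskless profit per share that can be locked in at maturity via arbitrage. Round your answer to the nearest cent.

$3.56 per share

Fair forward: F* = S·e^(carry·T), with carry = r = 0.0907
F* = 565.34 · e^(0.0907 × 5/12) = 565.34 · e^0.037792 = 565.34 × 1.038515 = $587.1141
Market $590.67 > fair $587.1141: forward overpriced → cash-and-carry (buy spot, short the forward).
At maturity, profit = |F_mkt − F*| = |590.67 − 587.1141| = $3.56 per share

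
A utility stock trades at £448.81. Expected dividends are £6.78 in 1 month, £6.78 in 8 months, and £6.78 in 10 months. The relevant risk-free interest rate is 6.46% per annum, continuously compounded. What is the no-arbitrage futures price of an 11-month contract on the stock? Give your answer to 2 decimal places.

£455.33

PV(dividends) I = 6.78·e^(−0.0646·1/12) + 6.78·e^(−0.0646·8/12) + 6.78·e^(−0.0646·10/12)
I = 6.7436 + 6.4942 + 6.4247 = 19.6625
F = (S − I)·e^(rT) = (448.81 − 19.6625) · e^(0.0646·11/12)
= 429.1475 · e^0.059217 = 429.1475 × 1.061005 = £455.33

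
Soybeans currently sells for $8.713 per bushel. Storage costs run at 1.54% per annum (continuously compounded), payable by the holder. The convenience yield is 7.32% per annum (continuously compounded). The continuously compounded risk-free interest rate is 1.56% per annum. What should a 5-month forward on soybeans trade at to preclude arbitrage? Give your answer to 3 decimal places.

$8.561 per bushel

Net carry = r + u − y = 0.0156 + 0.0154 − 0.0732 = -0.0422
F = S·e^((r+u−y)T) = 8.713 · e^(-0.0422 × 5/12) = 8.713 · e^-0.017583
= 8.713 × 0.982571 = $8.561 per bushel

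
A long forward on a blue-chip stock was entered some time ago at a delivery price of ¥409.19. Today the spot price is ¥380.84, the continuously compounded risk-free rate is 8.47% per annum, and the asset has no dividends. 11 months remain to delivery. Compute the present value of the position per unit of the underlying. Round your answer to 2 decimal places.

¥2.22

Current fair forward for the remaining 11 months: F = S·e^(r·T), r = 0.0847
F = 380.84 · e^(0.0847 × 11/12) = 380.84 × 1.080735 = 411.5871
Value of long forward = (F − K)·e^(−rT) = (411.5871 − 409.19) · e^(−0.0847·11/12)
= 2.3971 × 0.925296 = 2.22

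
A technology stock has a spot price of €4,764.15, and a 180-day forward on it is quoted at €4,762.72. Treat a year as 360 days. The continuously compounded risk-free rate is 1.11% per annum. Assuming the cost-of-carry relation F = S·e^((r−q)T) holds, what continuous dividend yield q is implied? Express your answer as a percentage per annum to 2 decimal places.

1.17%

From F = S·e^((r−q)T): (r − q) = ln(F/S)/T
ln(4762.72/4764.15) = ln(0.999700) = -0.000300
(r − q) = -0.000300 / (180/360) = -0.000600
q = r − ln(F/S)/T = 0.0111 + 0.000600 = 0.011700
q = 1.17%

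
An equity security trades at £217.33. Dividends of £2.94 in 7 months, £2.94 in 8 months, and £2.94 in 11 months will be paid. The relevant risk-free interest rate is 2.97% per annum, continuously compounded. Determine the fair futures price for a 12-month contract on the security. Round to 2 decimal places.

£214.99

PV(dividends) I = 2.94·e^(−0.0297·7/12) + 2.94·e^(−0.0297·8/12) + 2.94·e^(−0.0297·11/12)
I = 2.8895 + 2.8824 + 2.8610 = 8.6329
F = (S − I)·e^(rT) = (217.33 − 8.6329) · e^(0.0297·12/12)
= 208.6971 · e^0.029700 = 208.6971 × 1.030145 = £214.99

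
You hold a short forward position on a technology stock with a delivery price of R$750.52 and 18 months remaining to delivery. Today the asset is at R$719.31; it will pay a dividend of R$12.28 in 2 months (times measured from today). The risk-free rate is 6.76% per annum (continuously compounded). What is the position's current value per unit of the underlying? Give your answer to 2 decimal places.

PV(remaining dividends) I = 12.28·e^(−0.0676·2/12) = 12.1424
Current forward F = (S − I)·e^(rT) = (719.31 − 12.1424)·e^(0.0676·18/12) = 707.1676 × 1.106719 = 782.6358
Value (long) = (F − K)·e^(−rT) = (782.6358 − 750.52) × 0.903572 = 29.0189
Short position value = −(long value) = -R$29.02

-R$29.02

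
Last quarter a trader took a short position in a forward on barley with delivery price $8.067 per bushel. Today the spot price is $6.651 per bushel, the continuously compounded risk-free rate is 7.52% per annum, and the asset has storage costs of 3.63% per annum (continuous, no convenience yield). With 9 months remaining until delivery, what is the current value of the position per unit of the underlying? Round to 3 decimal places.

Current fair forward for the remaining 9 months: F = S·e^((r + u)·T), (r + u) = 0.0752 + 0.0363 = 0.1115
F = 6.651 · e^(0.1115 × 9/12) = 6.651 × 1.087221 = 7.2311
Value of long forward = (F − K)·e^(−rT) = (7.2311 − 8.067) · e^(−0.0752·9/12)
= -0.8359 × 0.945161 = -0.790
Short position value = −(long value) = $0.790

$0.790 per bushel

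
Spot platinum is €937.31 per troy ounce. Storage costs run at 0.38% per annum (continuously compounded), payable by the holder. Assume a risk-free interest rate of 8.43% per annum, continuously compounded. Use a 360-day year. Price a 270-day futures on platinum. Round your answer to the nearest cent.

Net carry = r + u − y = 0.0843 + 0.0038 − 0.0000 = 0.0881
F = S·e^((r+u−y)T) = 937.31 · e^(0.0881 × 270/360) = 937.31 · e^0.066075
= 937.31 × 1.068307 = €1,001.33 per troy ounce

€1,001.33 per troy ounce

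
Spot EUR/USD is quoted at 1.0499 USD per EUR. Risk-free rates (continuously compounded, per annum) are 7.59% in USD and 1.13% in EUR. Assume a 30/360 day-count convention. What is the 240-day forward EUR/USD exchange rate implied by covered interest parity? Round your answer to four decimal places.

1.0961

F = S·e^((r_USD − r_EUR)T) = 1.0499 · e^((0.0759 − 0.0113) × 240/360)
= 1.0499 · e^0.043067 = 1.0499 × 1.044008
F = 1.0961 USD per EUR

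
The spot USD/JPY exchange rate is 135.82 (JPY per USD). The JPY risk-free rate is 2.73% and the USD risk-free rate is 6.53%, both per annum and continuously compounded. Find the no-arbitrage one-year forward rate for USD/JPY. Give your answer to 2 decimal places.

130.76

F = S·e^((r_JPY − r_USD)T) = 135.82 · e^((0.0273 − 0.0653) × 12/12)
= 135.82 · e^-0.038000 = 135.82 × 0.962713
F = 130.76 JPY per USD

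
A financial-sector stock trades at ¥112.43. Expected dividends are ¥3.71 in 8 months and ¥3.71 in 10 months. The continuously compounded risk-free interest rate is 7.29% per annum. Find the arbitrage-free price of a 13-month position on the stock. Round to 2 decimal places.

¥114.07

PV(dividends) I = 3.71·e^(−0.0729·8/12) + 3.71·e^(−0.0729·10/12)
I = 3.5340 + 3.4913 = 7.0253
F = (S − I)·e^(rT) = (112.43 − 7.0253) · e^(0.0729·13/12)
= 105.4047 · e^0.078975 = 105.4047 × 1.082177 = ¥114.07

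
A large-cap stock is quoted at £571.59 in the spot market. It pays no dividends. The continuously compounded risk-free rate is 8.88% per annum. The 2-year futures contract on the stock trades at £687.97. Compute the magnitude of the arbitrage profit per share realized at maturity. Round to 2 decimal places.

£5.29 per share

Fair futures: F* = S·e^(carry·T), with carry = r = 0.0888
F* = 571.59 · e^(0.0888 × 2) = 571.59 · e^0.177600 = 571.59 × 1.194347 = £682.6768
Market £687.97 > fair £682.6768: forward overpriced → cash-and-carry (buy spot, short the forward).
At maturity, profit = |F_mkt − F*| = |687.97 − 682.6768| = £5.29 per share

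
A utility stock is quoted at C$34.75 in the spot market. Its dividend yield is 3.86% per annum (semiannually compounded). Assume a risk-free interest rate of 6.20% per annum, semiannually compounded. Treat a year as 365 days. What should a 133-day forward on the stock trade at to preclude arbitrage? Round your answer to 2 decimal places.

C$35.04

F = S · (1+r/2)^(2T) / (1+q/2)^(2T)
= 34.75 × 1.022498 / 1.014029 = 34.75 × 1.008352
F = C$35.04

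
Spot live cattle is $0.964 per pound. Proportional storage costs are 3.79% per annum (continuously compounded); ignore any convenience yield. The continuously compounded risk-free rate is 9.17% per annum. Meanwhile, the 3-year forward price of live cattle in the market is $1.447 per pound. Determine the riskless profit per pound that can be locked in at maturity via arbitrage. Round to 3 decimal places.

$0.025 per pound

Fair forward: F* = S·e^(carry·T), with carry = (r + u) = 0.0917 + 0.0379 = 0.1296
F* = 0.964 · e^(0.1296 × 3) = 0.964 · e^0.388800 = 0.964 × 1.475209 = $1.4221
Market $1.447 > fair $1.4221: forward overpriced → cash-and-carry (buy spot, short the forward).
At maturity, profit = |F_mkt − F*| = |1.447 − 1.4221| = $0.025 per pound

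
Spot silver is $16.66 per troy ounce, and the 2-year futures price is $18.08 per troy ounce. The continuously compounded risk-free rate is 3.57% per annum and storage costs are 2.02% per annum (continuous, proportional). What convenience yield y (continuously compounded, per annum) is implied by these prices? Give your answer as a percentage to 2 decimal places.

1.50%

F = S·e^((r+u−y)T) ⇒ (r+u−y) = ln(F/S)/T
ln(18.08/16.66) = 0.081796; /T ⇒ 0.040898
y = r + u − ln(F/S)/T = 0.0357 + 0.0202 − 0.040898 = 0.015002
y = 1.50%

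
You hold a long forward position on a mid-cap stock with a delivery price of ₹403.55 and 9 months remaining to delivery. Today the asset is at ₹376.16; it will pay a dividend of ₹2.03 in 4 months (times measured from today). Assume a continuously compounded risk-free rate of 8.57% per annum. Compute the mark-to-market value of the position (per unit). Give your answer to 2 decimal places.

-₹4.24

PV(remaining dividends) I = 2.03·e^(−0.0857·4/12) = 1.9728
Current forward F = (S − I)·e^(rT) = (376.16 − 1.9728)·e^(0.0857·9/12) = 374.1872 × 1.066386 = 399.0280
Value (long) = (F − K)·e^(−rT) = (399.0280 − 403.55) × 0.937747 = -4.2405
Value = -₹4.24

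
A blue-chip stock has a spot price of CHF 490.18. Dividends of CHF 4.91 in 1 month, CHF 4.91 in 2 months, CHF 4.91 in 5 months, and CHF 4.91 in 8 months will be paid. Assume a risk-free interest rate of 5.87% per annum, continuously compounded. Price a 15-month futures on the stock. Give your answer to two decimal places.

CHF 506.77

PV(dividends) I = 4.91·e^(−0.0587·1/12) + 4.91·e^(−0.0587·2/12) + 4.91·e^(−0.0587·5/12) + 4.91·e^(−0.0587·8/12)
I = 4.8860 + 4.8622 + 4.7914 + 4.7216 = 19.2612
F = (S − I)·e^(rT) = (490.18 − 19.2612) · e^(0.0587·15/12)
= 470.9188 · e^0.073375 = 470.9188 × 1.076134 = CHF 506.77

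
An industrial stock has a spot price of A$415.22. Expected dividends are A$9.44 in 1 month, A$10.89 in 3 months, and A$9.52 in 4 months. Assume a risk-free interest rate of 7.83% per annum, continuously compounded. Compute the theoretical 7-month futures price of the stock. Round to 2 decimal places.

PV(dividends) I = 9.44·e^(−0.0783·1/12) + 10.89·e^(−0.0783·3/12) + 9.52·e^(−0.0783·4/12)
I = 9.3786 + 10.6789 + 9.2747 = 29.3322
F = (S − I)·e^(rT) = (415.22 − 29.3322) · e^(0.0783·7/12)
= 385.8878 · e^0.045675 = 385.8878 × 1.046734 = A$403.92

A$403.92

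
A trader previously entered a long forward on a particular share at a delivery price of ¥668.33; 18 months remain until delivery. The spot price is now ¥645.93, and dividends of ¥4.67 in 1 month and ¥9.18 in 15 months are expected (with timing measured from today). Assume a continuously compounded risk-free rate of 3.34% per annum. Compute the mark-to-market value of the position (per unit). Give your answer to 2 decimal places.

-¥3.20

PV(remaining dividends) I = 4.67·e^(−0.0334·1/12) + 9.18·e^(−0.0334·15/12) = 13.4616
Current forward F = (S − I)·e^(rT) = (645.93 − 13.4616)·e^(0.0334·18/12) = 632.4684 × 1.051376 = 664.9621
Value (long) = (F − K)·e^(−rT) = (664.9621 − 668.33) × 0.951134 = -3.2033
Value = -¥3.20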